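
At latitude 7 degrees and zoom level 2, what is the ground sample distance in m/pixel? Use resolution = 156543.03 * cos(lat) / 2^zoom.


res = 156543.03 * cos(7) / 2^2 = 156543.03 * 0.99254615 / 4 = 38844.05 m/pixel

38844.05 m/pixel


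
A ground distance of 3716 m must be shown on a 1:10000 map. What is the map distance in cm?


map_cm = 3716 * 100 / 10000 = 37.16 cm

37.16 cm


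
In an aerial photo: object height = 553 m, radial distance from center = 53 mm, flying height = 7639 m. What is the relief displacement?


d = h * r / H = 553 * 53 / 7639 = 3.84 mm

3.84 mm


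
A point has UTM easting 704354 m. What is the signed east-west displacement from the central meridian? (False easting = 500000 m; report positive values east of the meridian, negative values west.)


displacement = 704354 - 500000 = 204354 m

204354 m


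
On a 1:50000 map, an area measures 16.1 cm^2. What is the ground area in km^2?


ground_area = 16.1 * (50000/100)^2 = 4025000.0 m^2 = 4.025 km^2

4.025 km^2


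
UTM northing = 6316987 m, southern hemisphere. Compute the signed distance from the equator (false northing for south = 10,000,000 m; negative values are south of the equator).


For southern: actual = 6316987 - 10000000 = -3683013 m

-3683013 m


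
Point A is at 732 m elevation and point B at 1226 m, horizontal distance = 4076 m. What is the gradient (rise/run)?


gradient = (1226 - 732) / 4076 = 494 / 4076 = 0.1212

0.1212


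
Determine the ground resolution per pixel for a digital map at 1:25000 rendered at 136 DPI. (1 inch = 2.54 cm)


pixel_cm = 2.54 / 136 ≈ 0.018676 cm
ground = pixel_cm * 25000 / 100 = 2.54 * 25000 / (136 * 100) = 63500 / 13600 ≈ 4.67 m

4.67 m


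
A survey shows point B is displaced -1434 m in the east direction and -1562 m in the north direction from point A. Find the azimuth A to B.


az = atan2(-1434, -1562) = -137.4 deg
adjusted to 0-360: 222.6 degrees

222.6 degrees


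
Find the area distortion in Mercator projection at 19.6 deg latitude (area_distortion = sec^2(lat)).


area_distortion = 1/cos^2(19.6) = 1.127

1.127


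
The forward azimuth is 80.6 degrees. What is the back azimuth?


back azimuth = (80.6 + 180) mod 360 = 260.6 degrees

260.6 degrees


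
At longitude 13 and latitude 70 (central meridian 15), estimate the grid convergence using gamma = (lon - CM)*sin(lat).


gamma = (13 - 15) * sin(70) = -2 * 0.939693 = -1.879 degrees

-1.879 degrees


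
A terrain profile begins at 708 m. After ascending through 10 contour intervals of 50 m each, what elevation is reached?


elevation = 708 + 10 * 50 = 1208 m

1208 m


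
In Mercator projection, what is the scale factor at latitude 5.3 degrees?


SF = 1 / cos(5.3) = 1 / 0.995725 = 1.004

1.004


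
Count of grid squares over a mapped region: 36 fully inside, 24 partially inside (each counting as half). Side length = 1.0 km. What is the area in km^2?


effective squares = 36 + 24 * 0.5 = 48.0
area = 48.0 * 1.0 = 48.0 km^2

48.0 km^2


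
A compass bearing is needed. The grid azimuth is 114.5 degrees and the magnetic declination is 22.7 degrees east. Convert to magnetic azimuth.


magnetic azimuth = grid azimuth - declination (east +ve)
mag_az = 114.5 - 22.7 = 91.8 degrees

91.8 degrees


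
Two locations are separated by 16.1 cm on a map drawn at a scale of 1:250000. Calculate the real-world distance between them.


ground = 16.1 cm * 250000 / 100 = 40250.0 m = 40.25 km

40.25 km


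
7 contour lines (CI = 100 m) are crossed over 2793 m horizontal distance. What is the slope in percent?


elevation change = 7 * 100 = 700 m
slope = 700 / 2793 * 100 = 25.1%

25.1%


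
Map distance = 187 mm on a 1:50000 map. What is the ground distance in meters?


ground = 187 mm * 50000 / 1000 = 9350.0 m

9350.0 m


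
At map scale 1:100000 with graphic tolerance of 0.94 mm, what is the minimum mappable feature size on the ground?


ground = 0.94 mm * 100000 / 1000 = 94.0 m

94.0 m


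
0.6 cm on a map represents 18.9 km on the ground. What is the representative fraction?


ground = 18.9 km = 1890000 cm; RF denominator = ground / map = 1890000 / 0.6 = 3150000; RF = 1:3150000

1:3150000


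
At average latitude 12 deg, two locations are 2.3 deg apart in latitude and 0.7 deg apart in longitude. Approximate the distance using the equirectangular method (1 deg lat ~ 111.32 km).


dlat_km = 2.3 * 111.32 = 256.036
dlon_km = 0.7 * 111.32 * cos(12) ≈ 76.221
dist = sqrt(256.036^2 + 76.221^2) ≈ 267.1 km

267.1 km


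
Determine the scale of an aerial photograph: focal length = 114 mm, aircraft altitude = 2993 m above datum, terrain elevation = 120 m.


scale = f / (H - h) = 114 mm / 2873 m = 114 / 2873000 = 1:25202

1:25202


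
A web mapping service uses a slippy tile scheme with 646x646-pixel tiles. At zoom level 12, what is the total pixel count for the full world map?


tiles per axis = 2^12 = 4096
total tiles = 4096^2 = 16777216
pixels per axis = 4096 * 646 = 2646016
total pixels = 2646016^2 = 7001400672256

7001400672256 pixels


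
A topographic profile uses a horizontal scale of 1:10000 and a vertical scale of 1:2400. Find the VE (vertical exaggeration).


VE = horizontal_scale / vertical_scale = 10000 / 2400 ≈ 4.2

4.2x


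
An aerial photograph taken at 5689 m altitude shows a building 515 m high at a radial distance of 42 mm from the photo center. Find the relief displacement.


d = h * r / H = 515 * 42 / 5689 = 3.8 mm

3.8 mm


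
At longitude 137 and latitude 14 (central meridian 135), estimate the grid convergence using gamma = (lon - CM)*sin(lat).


gamma = (137 - 135) * sin(14) = 2 * 0.241922 = 0.484 degrees

0.484 degrees


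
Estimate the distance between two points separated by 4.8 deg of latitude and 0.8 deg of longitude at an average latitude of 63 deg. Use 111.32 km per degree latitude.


dlat_km = 4.8 * 111.32 = 534.336
dlon_km = 0.8 * 111.32 * cos(63) ≈ 40.431
dist = sqrt(534.336^2 + 40.431^2) ≈ 535.9 km

535.9 km


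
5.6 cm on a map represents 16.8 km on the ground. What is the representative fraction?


ground = 16.8 km = 1680000 cm; RF denominator = ground / map = 1680000 / 5.6 = 300000; RF = 1:300000

1:300000


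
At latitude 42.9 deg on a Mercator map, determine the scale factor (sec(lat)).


SF = 1 / cos(42.9) = 1 / 0.732543 = 1.365

1.365


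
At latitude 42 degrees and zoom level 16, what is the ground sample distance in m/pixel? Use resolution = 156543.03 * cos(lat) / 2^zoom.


res = 156543.03 * cos(42) / 2^16 = 156543.03 * 0.74314483 / 65536 = 1.78 m/pixel

1.78 m/pixel


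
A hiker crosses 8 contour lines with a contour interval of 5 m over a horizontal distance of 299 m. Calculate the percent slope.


elevation change = 8 * 5 = 40 m
slope = 40 / 299 * 100 = 13.4%

13.4%


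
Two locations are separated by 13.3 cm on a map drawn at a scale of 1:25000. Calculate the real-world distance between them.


ground = 13.3 cm * 25000 / 100 = 3325.0 m = 3.325 km

3.325 km


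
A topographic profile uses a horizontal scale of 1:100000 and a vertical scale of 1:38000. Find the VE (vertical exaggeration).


VE = horizontal_scale / vertical_scale = 100000 / 38000 ≈ 2.6

2.6x


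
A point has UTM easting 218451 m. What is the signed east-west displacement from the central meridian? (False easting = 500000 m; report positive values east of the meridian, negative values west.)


displacement = 218451 - 500000 = -281549 m

-281549 m


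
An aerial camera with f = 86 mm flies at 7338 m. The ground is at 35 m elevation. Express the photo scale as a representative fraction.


scale = f / (H - h) = 86 mm / 7303 m = 86 / 7303000 = 1:84919

1:84919


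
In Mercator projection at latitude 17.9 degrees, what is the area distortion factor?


area_distortion = 1/cos^2(17.9) = 1.104

1.104


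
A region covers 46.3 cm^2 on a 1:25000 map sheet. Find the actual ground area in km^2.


ground_area = 46.3 * (25000/100)^2 = 2893750.0 m^2 = 2.89375 km^2 ≈ 2.894 km^2

2.894 km^2


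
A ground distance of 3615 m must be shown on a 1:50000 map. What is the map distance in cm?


map_cm = 3615 * 100 / 50000 = 7.23 cm

7.23 cm


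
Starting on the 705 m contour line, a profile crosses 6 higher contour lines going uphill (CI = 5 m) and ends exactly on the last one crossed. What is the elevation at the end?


elevation = 705 + 6 * 5 = 735 m

735 m


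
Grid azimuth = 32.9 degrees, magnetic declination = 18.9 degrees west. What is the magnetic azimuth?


magnetic azimuth = grid azimuth - declination (east +ve)
mag_az = 32.9 - -18.9 = 51.8 degrees

51.8 degrees


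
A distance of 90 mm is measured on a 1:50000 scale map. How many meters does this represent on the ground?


ground = 90 mm * 50000 / 1000 = 4500.0 m

4500.0 m


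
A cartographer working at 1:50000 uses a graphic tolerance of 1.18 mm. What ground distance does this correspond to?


ground = 1.18 mm * 50000 / 1000 = 59.0 m

59.0 m


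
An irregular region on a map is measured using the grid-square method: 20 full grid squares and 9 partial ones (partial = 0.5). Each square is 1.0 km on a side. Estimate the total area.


effective squares = 20 + 9 * 0.5 = 24.5
area = 24.5 * 1.0 = 24.5 km^2

24.5 km^2


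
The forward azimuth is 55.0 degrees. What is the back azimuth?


back azimuth = (55.0 + 180) mod 360 = 235.0 degrees

235.0 degrees


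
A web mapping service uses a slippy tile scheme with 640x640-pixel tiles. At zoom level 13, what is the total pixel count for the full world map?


tiles per axis = 2^13 = 8192
total tiles = 8192^2 = 67108864
pixels per axis = 8192 * 640 = 5242880
total pixels = 5242880^2 = 27487790694400

27487790694400 pixels


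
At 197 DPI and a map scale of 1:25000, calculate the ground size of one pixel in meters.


pixel_cm = 2.54 / 197 ≈ 0.012893 cm
ground = pixel_cm * 25000 / 100 = 2.54 * 25000 / (197 * 100) = 63500 / 19700 ≈ 3.22 m

3.22 m


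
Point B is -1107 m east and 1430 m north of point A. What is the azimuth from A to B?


az = atan2(-1107, 1430) = -37.7 deg
adjusted to 0-360: 322.3 degrees

322.3 degrees


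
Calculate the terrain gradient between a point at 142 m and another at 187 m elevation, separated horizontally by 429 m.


gradient = (187 - 142) / 429 = 45 / 429 = 0.1049

0.1049


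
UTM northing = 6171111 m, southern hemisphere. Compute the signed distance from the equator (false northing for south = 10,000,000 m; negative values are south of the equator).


For southern: actual = 6171111 - 10000000 = -3828889 m

-3828889 m


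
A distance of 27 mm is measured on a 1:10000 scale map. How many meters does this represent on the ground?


ground = 27 mm * 10000 / 1000 = 270.0 m

270.0 m


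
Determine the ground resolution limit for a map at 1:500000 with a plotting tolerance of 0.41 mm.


ground = 0.41 mm * 500000 / 1000 = 205.0 m

205.0 m


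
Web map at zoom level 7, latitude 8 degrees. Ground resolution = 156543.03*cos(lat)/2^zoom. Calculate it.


res = 156543.03 * cos(8) / 2^7 = 156543.03 * 0.99026807 / 128 = 1211.09 m/pixel

1211.09 m/pixel


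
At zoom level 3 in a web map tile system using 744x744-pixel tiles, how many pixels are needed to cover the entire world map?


tiles per axis = 2^3 = 8
total tiles = 8^2 = 64
pixels per axis = 8 * 744 = 5952
total pixels = 5952^2 = 35426304

35426304 pixels


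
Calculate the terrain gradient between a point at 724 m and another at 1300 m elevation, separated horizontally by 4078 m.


gradient = (1300 - 724) / 4078 = 576 / 4078 = 0.1412

0.1412


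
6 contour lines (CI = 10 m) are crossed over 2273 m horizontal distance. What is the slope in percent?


elevation change = 6 * 10 = 60 m
slope = 60 / 2273 * 100 = 2.6%

2.6%


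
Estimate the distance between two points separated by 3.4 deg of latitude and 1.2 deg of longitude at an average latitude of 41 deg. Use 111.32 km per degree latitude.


dlat_km = 3.4 * 111.32 = 378.488
dlon_km = 1.2 * 111.32 * cos(41) ≈ 100.817
dist = sqrt(378.488^2 + 100.817^2) ≈ 391.7 km

391.7 km


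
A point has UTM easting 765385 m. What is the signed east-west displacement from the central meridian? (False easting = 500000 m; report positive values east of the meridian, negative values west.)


displacement = 765385 - 500000 = 265385 m

265385 m


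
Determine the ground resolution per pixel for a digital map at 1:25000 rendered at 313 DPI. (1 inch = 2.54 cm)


pixel_cm = 2.54 / 313 ≈ 0.008115 cm
ground = pixel_cm * 25000 / 100 = 2.54 * 25000 / (313 * 100) = 63500 / 31300 ≈ 2.03 m

2.03 m


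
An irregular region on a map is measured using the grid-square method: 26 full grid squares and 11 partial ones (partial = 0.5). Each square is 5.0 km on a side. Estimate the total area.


effective squares = 26 + 11 * 0.5 = 31.5
area = 31.5 * 25.0 = 787.5 km^2

787.5 km^2


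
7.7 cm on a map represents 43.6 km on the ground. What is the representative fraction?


ground = 43.6 km = 4360000 cm; RF denominator = ground / map = 4360000 / 7.7 ≈ 566234; RF = 1:566234

1:566234


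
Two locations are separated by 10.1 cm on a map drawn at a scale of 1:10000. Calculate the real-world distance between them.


ground = 10.1 cm * 10000 / 100 = 1010.0 m = 1.01 km

1.01 km


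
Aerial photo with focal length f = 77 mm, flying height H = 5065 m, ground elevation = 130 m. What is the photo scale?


scale = f / (H - h) = 77 mm / 4935 m = 77 / 4935000 = 1:64091

1:64091


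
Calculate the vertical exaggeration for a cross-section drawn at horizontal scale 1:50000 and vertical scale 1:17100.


VE = horizontal_scale / vertical_scale = 50000 / 17100 ≈ 2.9

2.9x


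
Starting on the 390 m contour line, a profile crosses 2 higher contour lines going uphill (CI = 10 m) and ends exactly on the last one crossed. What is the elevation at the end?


elevation = 390 + 2 * 10 = 410 m

410 m


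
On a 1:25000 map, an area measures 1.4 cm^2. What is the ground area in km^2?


ground_area = 1.4 * (25000/100)^2 = 87500.0 m^2 = 0.0875 km^2 ≈ 0.088 km^2

0.088 km^2


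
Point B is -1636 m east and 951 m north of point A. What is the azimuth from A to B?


az = atan2(-1636, 951) = -59.8 deg
adjusted to 0-360: 300.2 degrees

300.2 degrees


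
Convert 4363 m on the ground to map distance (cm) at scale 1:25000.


map_cm = 4363 * 100 / 25000 = 17.452 cm ≈ 17.45 cm

17.45 cm


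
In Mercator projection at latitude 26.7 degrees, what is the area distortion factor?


area_distortion = 1/cos^2(26.7) = 1.253

1.253


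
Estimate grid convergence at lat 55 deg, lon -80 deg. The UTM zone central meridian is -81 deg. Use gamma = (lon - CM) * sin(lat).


gamma = (-80 - -81) * sin(55) = 1 * 0.819152 = 0.819 degrees

0.819 degrees


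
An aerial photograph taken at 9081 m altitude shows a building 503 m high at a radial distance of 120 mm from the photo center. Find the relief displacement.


d = h * r / H = 503 * 120 / 9081 = 6.65 mm

6.65 mm


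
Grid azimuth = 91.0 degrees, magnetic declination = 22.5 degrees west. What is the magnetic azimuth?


magnetic azimuth = grid azimuth - declination (east +ve)
mag_az = 91.0 - -22.5 = 113.5 degrees

113.5 degrees


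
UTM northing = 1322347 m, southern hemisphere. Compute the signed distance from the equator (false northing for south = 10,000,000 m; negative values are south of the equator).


For southern: actual = 1322347 - 10000000 = -8677653 m

-8677653 m


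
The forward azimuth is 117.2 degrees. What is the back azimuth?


back azimuth = (117.2 + 180) mod 360 = 297.2 degrees

297.2 degrees


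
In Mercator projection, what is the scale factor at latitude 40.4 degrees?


SF = 1 / cos(40.4) = 1 / 0.761538 = 1.313

1.313


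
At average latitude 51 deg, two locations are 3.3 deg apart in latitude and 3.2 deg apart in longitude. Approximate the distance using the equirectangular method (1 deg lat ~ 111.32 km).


dlat_km = 3.3 * 111.32 = 367.356
dlon_km = 3.2 * 111.32 * cos(51) ≈ 224.179
dist = sqrt(367.356^2 + 224.179^2) ≈ 430.4 km

430.4 km


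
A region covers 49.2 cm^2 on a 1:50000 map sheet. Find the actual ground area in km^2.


ground_area = 49.2 * (50000/100)^2 = 12300000.0 m^2 = 12.3 km^2

12.3 km^2


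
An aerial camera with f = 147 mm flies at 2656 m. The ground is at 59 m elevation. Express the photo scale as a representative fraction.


scale = f / (H - h) = 147 mm / 2597 m = 147 / 2597000 = 1:17667

1:17667


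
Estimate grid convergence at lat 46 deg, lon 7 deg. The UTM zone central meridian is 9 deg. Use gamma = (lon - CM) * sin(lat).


gamma = (7 - 9) * sin(46) = -2 * 0.71934 = -1.439 degrees

-1.439 degrees


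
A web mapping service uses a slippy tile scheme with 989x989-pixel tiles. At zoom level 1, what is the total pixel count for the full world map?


tiles per axis = 2^1 = 2
total tiles = 2^2 = 4
pixels per axis = 2 * 989 = 1978
total pixels = 1978^2 = 3912484

3912484 pixels


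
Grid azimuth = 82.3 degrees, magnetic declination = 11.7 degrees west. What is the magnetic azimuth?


magnetic azimuth = grid azimuth - declination (east +ve)
mag_az = 82.3 - -11.7 = 94.0 degrees

94.0 degrees


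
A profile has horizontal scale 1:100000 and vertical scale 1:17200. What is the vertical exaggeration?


VE = horizontal_scale / vertical_scale = 100000 / 17200 ≈ 5.8

5.8x


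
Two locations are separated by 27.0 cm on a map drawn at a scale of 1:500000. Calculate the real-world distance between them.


ground = 27.0 cm * 500000 / 100 = 135000.0 m = 135.0 km

135.0 km


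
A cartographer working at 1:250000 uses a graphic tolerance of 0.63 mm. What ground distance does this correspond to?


ground = 0.63 mm * 250000 / 1000 = 157.5 m

157.5 m


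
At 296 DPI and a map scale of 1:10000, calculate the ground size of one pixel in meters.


pixel_cm = 2.54 / 296 ≈ 0.008581 cm
ground = pixel_cm * 10000 / 100 = 2.54 * 10000 / (296 * 100) = 25400 / 29600 ≈ 0.86 m

0.86 m


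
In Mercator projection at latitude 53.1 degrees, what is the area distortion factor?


area_distortion = 1/cos^2(53.1) = 2.774

2.774


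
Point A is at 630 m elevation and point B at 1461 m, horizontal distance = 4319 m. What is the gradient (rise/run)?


gradient = (1461 - 630) / 4319 = 831 / 4319 = 0.1924

0.1924


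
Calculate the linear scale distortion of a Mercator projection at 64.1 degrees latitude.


SF = 1 / cos(64.1) = 1 / 0.436802 = 2.289

2.289


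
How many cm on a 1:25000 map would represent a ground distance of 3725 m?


map_cm = 3725 * 100 / 25000 = 14.9 cm

14.9 cm


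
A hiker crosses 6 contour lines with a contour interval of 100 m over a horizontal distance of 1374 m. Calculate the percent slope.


elevation change = 6 * 100 = 600 m
slope = 600 / 1374 * 100 = 43.7%

43.7%


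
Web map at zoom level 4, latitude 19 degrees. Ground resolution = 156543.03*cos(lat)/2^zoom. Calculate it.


res = 156543.03 * cos(19) / 2^4 = 156543.03 * 0.94551858 / 16 = 9250.9 m/pixel

9250.9 m/pixel


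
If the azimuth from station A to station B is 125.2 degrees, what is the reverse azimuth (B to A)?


back azimuth = (125.2 + 180) mod 360 = 305.2 degrees

305.2 degrees


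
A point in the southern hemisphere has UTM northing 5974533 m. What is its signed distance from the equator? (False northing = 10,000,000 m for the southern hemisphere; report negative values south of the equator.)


For southern: actual = 5974533 - 10000000 = -4025467 m

-4025467 m


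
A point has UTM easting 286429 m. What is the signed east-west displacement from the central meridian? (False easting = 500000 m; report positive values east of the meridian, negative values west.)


displacement = 286429 - 500000 = -213571 m

-213571 m


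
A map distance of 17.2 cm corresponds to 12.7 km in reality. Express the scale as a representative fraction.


ground = 12.7 km = 1270000 cm; RF denominator = ground / map = 1270000 / 17.2 ≈ 73837; RF = 1:73837

1:73837


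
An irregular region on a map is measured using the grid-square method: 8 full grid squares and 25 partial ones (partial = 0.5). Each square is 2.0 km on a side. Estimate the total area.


effective squares = 8 + 25 * 0.5 = 20.5
area = 20.5 * 4.0 = 82.0 km^2

82.0 km^2


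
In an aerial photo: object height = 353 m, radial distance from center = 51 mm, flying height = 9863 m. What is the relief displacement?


d = h * r / H = 353 * 51 / 9863 = 1.83 mm

1.83 mm


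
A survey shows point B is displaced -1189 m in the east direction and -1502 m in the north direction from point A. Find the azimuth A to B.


az = atan2(-1189, -1502) = -141.6 deg
adjusted to 0-360: 218.4 degrees

218.4 degrees


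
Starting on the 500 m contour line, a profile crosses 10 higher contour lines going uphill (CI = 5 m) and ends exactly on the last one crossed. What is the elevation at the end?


elevation = 500 + 10 * 5 = 550 m

550 m


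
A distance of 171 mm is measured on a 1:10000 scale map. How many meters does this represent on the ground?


ground = 171 mm * 10000 / 1000 = 1710.0 m

1710.0 m


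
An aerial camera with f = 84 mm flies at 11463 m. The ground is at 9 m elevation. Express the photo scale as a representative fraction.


scale = f / (H - h) = 84 mm / 11454 m = 84 / 11454000 = 1:136357

1:136357


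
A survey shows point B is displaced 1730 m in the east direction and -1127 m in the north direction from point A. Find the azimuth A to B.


az = atan2(1730, -1127) = 123.1 deg
adjusted to 0-360: 123.1 degrees

123.1 degrees


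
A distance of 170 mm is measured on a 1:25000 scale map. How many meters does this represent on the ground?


ground = 170 mm * 25000 / 1000 = 4250.0 m

4250.0 m


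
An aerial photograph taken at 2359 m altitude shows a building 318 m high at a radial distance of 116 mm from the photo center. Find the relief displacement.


d = h * r / H = 318 * 116 / 2359 = 15.64 mm

15.64 mm


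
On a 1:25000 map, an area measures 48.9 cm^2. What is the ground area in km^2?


ground_area = 48.9 * (25000/100)^2 = 3056250.0 m^2 = 3.05625 km^2 ≈ 3.056 km^2

3.056 km^2


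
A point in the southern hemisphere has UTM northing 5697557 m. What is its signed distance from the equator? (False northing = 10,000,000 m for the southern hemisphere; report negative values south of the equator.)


For southern: actual = 5697557 - 10000000 = -4302443 m

-4302443 m


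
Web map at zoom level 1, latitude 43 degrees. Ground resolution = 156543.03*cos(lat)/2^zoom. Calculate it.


res = 156543.03 * cos(43) / 2^1 = 156543.03 * 0.7313537 / 2 = 57244.16 m/pixel

57244.16 m/pixel


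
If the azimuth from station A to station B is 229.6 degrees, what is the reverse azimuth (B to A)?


back azimuth = (229.6 + 180) mod 360 = 49.6 degrees

49.6 degrees


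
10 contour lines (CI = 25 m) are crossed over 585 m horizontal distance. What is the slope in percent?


elevation change = 10 * 25 = 250 m
slope = 250 / 585 * 100 = 42.7%

42.7%


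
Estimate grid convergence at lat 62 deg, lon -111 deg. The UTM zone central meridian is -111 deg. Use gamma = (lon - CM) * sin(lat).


gamma = (-111 - -111) * sin(62) = 0 * 0.882948 = 0.0 degrees

0.0 degrees


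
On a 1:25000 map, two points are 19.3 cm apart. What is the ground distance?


ground = 19.3 cm * 25000 / 100 = 4825.0 m = 4.825 km

4.825 km


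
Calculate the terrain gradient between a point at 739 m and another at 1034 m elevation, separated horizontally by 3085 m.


gradient = (1034 - 739) / 3085 = 295 / 3085 = 0.0956

0.0956


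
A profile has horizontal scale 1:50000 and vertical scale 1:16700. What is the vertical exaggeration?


VE = horizontal_scale / vertical_scale = 50000 / 16700 ≈ 3.0

3.0x


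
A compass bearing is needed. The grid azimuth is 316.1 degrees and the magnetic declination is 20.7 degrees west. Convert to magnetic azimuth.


magnetic azimuth = grid azimuth - declination (east +ve)
mag_az = 316.1 - -20.7 = 336.8 degrees

336.8 degrees


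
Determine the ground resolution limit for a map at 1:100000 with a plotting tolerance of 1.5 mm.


ground = 1.5 mm * 100000 / 1000 = 150.0 m

150.0 m


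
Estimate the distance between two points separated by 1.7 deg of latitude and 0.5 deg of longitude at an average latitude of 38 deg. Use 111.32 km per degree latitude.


dlat_km = 1.7 * 111.32 = 189.244
dlon_km = 0.5 * 111.32 * cos(38) ≈ 43.861
dist = sqrt(189.244^2 + 43.861^2) ≈ 194.3 km

194.3 km


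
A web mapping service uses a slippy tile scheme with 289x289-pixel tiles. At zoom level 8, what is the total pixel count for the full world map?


tiles per axis = 2^8 = 256
total tiles = 256^2 = 65536
pixels per axis = 256 * 289 = 73984
total pixels = 73984^2 = 5473632256

5473632256 pixels


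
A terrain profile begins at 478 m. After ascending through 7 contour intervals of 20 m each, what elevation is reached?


elevation = 478 + 7 * 20 = 618 m

618 m


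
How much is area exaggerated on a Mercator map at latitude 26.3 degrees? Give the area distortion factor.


area_distortion = 1/cos^2(26.3) = 1.244

1.244


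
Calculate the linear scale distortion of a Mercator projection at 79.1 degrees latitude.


SF = 1 / cos(79.1) = 1 / 0.189095 = 5.288

5.288


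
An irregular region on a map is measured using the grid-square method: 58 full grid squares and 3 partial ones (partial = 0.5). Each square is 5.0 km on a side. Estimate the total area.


effective squares = 58 + 3 * 0.5 = 59.5
area = 59.5 * 25.0 = 1487.5 km^2

1487.5 km^2


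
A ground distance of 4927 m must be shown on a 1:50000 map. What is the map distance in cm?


map_cm = 4927 * 100 / 50000 = 9.854 cm ≈ 9.85 cm

9.85 cm


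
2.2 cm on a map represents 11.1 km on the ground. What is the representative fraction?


ground = 11.1 km = 1110000 cm; RF denominator = ground / map = 1110000 / 2.2 ≈ 504545; RF = 1:504545

1:504545


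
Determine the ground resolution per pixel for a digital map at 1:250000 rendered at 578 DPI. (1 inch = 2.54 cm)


pixel_cm = 2.54 / 578 ≈ 0.004394 cm
ground = pixel_cm * 250000 / 100 = 2.54 * 250000 / (578 * 100) = 635000 / 57800 ≈ 10.99 m

10.99 m


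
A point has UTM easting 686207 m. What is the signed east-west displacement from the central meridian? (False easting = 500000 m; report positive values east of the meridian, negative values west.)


displacement = 686207 - 500000 = 186207 m

186207 m


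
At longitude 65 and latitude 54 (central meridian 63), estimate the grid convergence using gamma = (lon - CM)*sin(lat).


gamma = (65 - 63) * sin(54) = 2 * 0.809017 = 1.618 degrees

1.618 degrees


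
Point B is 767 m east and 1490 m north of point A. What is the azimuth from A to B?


az = atan2(767, 1490) = 27.2 deg
adjusted to 0-360: 27.2 degrees

27.2 degrees


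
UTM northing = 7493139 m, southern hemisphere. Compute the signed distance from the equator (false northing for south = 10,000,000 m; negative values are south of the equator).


For southern: actual = 7493139 - 10000000 = -2506861 m

-2506861 m


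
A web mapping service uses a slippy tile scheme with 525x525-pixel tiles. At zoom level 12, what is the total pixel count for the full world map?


tiles per axis = 2^12 = 4096
total tiles = 4096^2 = 16777216
pixels per axis = 4096 * 525 = 2150400
total pixels = 2150400^2 = 4624220160000

4624220160000 pixels


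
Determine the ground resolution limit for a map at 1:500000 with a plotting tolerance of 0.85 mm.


ground = 0.85 mm * 500000 / 1000 = 425.0 m

425.0 m


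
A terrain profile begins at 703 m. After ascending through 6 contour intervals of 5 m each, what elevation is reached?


elevation = 703 + 6 * 5 = 733 m

733 m


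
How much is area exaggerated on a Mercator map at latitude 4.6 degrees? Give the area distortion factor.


area_distortion = 1/cos^2(4.6) = 1.006

1.006


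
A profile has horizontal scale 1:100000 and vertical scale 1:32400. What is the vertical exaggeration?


VE = horizontal_scale / vertical_scale = 100000 / 32400 ≈ 3.1

3.1x


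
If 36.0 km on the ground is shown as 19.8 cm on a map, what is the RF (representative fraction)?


ground = 36.0 km = 3600000 cm; RF denominator = ground / map = 3600000 / 19.8 ≈ 181818; RF = 1:181818

1:181818


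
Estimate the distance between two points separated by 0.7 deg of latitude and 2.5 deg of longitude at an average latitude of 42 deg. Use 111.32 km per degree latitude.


dlat_km = 0.7 * 111.32 = 77.924
dlon_km = 2.5 * 111.32 * cos(42) ≈ 206.817
dist = sqrt(77.924^2 + 206.817^2) ≈ 221.0 km

221.0 km


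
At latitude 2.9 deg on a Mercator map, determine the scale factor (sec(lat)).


SF = 1 / cos(2.9) = 1 / 0.998719 = 1.001

1.001


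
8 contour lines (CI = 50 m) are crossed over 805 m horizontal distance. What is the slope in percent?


elevation change = 8 * 50 = 400 m
slope = 400 / 805 * 100 = 49.7%

49.7%


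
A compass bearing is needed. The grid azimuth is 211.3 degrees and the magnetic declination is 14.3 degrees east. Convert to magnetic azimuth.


magnetic azimuth = grid azimuth - declination (east +ve)
mag_az = 211.3 - 14.3 = 197.0 degrees

197.0 degrees


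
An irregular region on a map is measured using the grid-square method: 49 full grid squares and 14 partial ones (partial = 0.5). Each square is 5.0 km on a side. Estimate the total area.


effective squares = 49 + 14 * 0.5 = 56.0
area = 56.0 * 25.0 = 1400.0 km^2

1400.0 km^2


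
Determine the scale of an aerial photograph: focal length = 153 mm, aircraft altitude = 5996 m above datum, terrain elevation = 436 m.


scale = f / (H - h) = 153 mm / 5560 m = 153 / 5560000 = 1:36340

1:36340


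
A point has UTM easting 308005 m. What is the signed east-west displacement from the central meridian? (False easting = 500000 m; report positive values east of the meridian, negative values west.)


displacement = 308005 - 500000 = -191995 m

-191995 m


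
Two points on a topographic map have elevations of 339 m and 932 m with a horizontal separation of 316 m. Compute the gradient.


gradient = (932 - 339) / 316 = 593 / 316 = 1.8766

1.8766


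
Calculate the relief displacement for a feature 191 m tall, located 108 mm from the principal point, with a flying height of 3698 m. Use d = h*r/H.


d = h * r / H = 191 * 108 / 3698 = 5.58 mm

5.58 mm


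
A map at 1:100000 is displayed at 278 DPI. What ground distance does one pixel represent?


pixel_cm = 2.54 / 278 ≈ 0.009137 cm
ground = pixel_cm * 100000 / 100 = 2.54 * 100000 / (278 * 100) = 254000 / 27800 ≈ 9.14 m

9.14 m


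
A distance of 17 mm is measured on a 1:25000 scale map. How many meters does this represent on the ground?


ground = 17 mm * 25000 / 1000 = 425.0 m

425.0 m


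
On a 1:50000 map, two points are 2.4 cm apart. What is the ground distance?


ground = 2.4 cm * 50000 / 100 = 1200.0 m = 1.2 km

1.2 km


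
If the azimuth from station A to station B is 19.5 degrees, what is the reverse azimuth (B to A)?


back azimuth = (19.5 + 180) mod 360 = 199.5 degrees

199.5 degrees


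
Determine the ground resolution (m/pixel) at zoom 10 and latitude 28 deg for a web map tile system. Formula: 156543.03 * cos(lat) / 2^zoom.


res = 156543.03 * cos(28) / 2^10 = 156543.03 * 0.88294759 / 1024 = 134.98 m/pixel

134.98 m/pixel


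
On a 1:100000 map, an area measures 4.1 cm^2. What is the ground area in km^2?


ground_area = 4.1 * (100000/100)^2 = 4100000.0 m^2 = 4.1 km^2

4.1 km^2


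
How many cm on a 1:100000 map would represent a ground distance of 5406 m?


map_cm = 5406 * 100 / 100000 = 5.406 cm ≈ 5.41 cm

5.41 cm


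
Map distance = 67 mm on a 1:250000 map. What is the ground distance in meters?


ground = 67 mm * 250000 / 1000 = 16750.0 m

16750.0 m


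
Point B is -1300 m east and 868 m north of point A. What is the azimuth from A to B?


az = atan2(-1300, 868) = -56.3 deg
adjusted to 0-360: 303.7 degrees

303.7 degrees


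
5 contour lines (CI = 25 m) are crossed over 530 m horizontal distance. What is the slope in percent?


elevation change = 5 * 25 = 125 m
slope = 125 / 530 * 100 = 23.6%

23.6%


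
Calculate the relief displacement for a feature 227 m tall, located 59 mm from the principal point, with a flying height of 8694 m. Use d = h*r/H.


d = h * r / H = 227 * 59 / 8694 = 1.54 mm

1.54 mm


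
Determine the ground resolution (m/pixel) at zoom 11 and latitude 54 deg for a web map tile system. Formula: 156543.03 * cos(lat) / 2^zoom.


res = 156543.03 * cos(54) / 2^11 = 156543.03 * 0.58778525 / 2048 = 44.93 m/pixel

44.93 m/pixel


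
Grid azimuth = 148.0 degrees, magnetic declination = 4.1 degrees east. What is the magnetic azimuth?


magnetic azimuth = grid azimuth - declination (east +ve)
mag_az = 148.0 - 4.1 = 143.9 degrees

143.9 degrees


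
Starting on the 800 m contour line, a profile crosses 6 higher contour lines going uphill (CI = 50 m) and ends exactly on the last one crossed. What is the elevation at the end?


elevation = 800 + 6 * 50 = 1100 m

1100 m


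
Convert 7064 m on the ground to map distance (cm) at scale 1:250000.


map_cm = 7064 * 100 / 250000 = 2.8256 cm ≈ 2.83 cm

2.83 cm


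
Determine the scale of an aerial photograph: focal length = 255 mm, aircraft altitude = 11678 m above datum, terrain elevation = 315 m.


scale = f / (H - h) = 255 mm / 11363 m = 255 / 11363000 = 1:44561

1:44561


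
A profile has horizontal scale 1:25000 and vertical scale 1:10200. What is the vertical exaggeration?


VE = horizontal_scale / vertical_scale = 25000 / 10200 ≈ 2.5

2.5x


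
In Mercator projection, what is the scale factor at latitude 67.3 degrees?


SF = 1 / cos(67.3) = 1 / 0.385906 = 2.591

2.591


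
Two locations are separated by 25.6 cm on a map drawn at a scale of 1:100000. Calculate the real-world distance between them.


ground = 25.6 cm * 100000 / 100 = 25600.0 m = 25.6 km

25.6 km


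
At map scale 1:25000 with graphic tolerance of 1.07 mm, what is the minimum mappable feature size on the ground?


ground = 1.07 mm * 25000 / 1000 = 26.75 m

26.75 m


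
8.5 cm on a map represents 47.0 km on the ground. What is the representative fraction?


ground = 47.0 km = 4700000 cm; RF denominator = ground / map = 4700000 / 8.5 ≈ 552941; RF = 1:552941

1:552941


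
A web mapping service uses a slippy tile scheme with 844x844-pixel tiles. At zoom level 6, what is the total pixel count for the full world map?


tiles per axis = 2^6 = 64
total tiles = 64^2 = 4096
pixels per axis = 64 * 844 = 54016
total pixels = 54016^2 = 2917728256

2917728256 pixels


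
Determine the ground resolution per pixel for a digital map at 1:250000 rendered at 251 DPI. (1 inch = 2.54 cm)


pixel_cm = 2.54 / 251 ≈ 0.01012 cm
ground = pixel_cm * 250000 / 100 = 2.54 * 250000 / (251 * 100) = 635000 / 25100 ≈ 25.3 m

25.3 m


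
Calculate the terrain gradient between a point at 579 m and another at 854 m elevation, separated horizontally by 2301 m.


gradient = (854 - 579) / 2301 = 275 / 2301 = 0.1195

0.1195


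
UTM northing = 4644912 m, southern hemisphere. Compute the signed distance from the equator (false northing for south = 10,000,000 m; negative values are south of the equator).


For southern: actual = 4644912 - 10000000 = -5355088 m

-5355088 m


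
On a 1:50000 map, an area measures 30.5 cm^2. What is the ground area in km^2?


ground_area = 30.5 * (50000/100)^2 = 7625000.0 m^2 = 7.625 km^2

7.625 km^2


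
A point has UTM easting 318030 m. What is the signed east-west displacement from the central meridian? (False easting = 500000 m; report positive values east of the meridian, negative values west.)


displacement = 318030 - 500000 = -181970 m

-181970 m


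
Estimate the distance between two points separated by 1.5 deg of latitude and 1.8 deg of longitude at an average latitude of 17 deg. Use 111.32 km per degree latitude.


dlat_km = 1.5 * 111.32 = 166.98
dlon_km = 1.8 * 111.32 * cos(17) ≈ 191.621
dist = sqrt(166.98^2 + 191.621^2) ≈ 254.2 km

254.2 km


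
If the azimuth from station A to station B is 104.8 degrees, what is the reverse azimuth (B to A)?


back azimuth = (104.8 + 180) mod 360 = 284.8 degrees

284.8 degrees


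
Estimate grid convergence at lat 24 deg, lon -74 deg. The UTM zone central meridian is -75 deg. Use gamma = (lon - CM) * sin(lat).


gamma = (-74 - -75) * sin(24) = 1 * 0.406737 = 0.407 degrees

0.407 degrees


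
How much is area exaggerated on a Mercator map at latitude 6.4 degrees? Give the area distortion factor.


area_distortion = 1/cos^2(6.4) = 1.013

1.013


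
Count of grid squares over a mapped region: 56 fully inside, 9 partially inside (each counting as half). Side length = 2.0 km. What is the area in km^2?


effective squares = 56 + 9 * 0.5 = 60.5
area = 60.5 * 4.0 = 242.0 km^2

242.0 km^2


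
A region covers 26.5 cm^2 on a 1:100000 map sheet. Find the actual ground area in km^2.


ground_area = 26.5 * (100000/100)^2 = 26500000.0 m^2 = 26.5 km^2

26.5 km^2


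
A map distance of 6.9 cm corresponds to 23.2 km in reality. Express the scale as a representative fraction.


ground = 23.2 km = 2320000 cm; RF denominator = ground / map = 2320000 / 6.9 ≈ 336232; RF = 1:336232

1:336232


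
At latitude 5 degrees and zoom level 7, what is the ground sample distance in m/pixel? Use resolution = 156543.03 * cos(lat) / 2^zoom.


res = 156543.03 * cos(5) / 2^7 = 156543.03 * 0.9961947 / 128 = 1218.34 m/pixel

1218.34 m/pixel


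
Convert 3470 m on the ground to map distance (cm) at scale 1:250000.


map_cm = 3470 * 100 / 250000 = 1.388 cm ≈ 1.39 cm

1.39 cm


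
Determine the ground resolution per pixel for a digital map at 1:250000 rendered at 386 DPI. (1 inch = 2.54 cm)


pixel_cm = 2.54 / 386 ≈ 0.00658 cm
ground = pixel_cm * 250000 / 100 = 2.54 * 250000 / (386 * 100) = 635000 / 38600 ≈ 16.45 m

16.45 m


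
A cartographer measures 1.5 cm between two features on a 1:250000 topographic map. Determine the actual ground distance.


ground = 1.5 cm * 250000 / 100 = 3750.0 m = 3.75 km

3.75 km


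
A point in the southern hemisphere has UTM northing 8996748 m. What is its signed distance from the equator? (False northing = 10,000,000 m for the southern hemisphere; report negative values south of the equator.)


For southern: actual = 8996748 - 10000000 = -1003252 m

-1003252 m


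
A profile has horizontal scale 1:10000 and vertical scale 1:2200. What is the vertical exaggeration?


VE = horizontal_scale / vertical_scale = 10000 / 2200 ≈ 4.5

4.5x


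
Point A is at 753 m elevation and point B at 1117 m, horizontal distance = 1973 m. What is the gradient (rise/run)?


gradient = (1117 - 753) / 1973 = 364 / 1973 = 0.1845

0.1845


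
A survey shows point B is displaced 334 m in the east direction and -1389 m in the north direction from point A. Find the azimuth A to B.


az = atan2(334, -1389) = 166.5 deg
adjusted to 0-360: 166.5 degrees

166.5 degrees


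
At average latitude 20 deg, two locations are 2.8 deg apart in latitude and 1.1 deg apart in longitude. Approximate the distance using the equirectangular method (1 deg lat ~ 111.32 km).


dlat_km = 2.8 * 111.32 = 311.696
dlon_km = 1.1 * 111.32 * cos(20) ≈ 115.067
dist = sqrt(311.696^2 + 115.067^2) ≈ 332.3 km

332.3 km
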